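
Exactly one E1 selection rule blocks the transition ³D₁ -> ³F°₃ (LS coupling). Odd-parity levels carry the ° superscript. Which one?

the ΔJ = 0, ±1 rule

Initial level: S=1, L=2, J=1, parity even. Final level: S=1, L=3, J=3, parity odd.
Parity must change: even → odd — ✓.
ΔS = 0: S: 1 → 1 — ✓.
ΔL = 0, ±1 (not L=0↔0): L: 2 → 3, ΔL = +1 — ✓.
ΔJ = 0, ±1 (not J=0↔0): J: 1 → 3, ΔJ = +2 — ✗.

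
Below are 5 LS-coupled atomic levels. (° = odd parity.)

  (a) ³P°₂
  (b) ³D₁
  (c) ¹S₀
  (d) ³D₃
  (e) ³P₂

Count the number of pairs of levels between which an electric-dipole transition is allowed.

(a)–(b): allowed.
(a)–(c): forbidden (ΔS, ΔJ).
(a)–(d): allowed.
(a)–(e): allowed.
(b)–(c): forbidden (parity, ΔS, ΔL).
(b)–(d): forbidden (parity, ΔJ).
(b)–(e): forbidden (parity).
(c)–(d): forbidden (parity, ΔS, ΔL, ΔJ).
(c)–(e): forbidden (parity, ΔS, ΔJ).
(d)–(e): forbidden (parity).
Allowed pairs: 3 of 10.

3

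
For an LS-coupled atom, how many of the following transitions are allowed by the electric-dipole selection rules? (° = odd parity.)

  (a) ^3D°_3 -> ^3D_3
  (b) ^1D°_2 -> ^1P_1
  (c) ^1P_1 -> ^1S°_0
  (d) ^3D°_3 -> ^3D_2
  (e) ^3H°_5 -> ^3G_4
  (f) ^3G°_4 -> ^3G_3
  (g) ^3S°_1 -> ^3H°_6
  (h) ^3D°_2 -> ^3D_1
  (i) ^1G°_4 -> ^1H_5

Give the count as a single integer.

8

(a) allowed
(b) allowed
(c) allowed
(d) allowed
(e) allowed
(f) allowed
(g) forbidden (parity, ΔL, ΔJ fail)
(h) allowed
(i) allowed
Total allowed: 8 of 9.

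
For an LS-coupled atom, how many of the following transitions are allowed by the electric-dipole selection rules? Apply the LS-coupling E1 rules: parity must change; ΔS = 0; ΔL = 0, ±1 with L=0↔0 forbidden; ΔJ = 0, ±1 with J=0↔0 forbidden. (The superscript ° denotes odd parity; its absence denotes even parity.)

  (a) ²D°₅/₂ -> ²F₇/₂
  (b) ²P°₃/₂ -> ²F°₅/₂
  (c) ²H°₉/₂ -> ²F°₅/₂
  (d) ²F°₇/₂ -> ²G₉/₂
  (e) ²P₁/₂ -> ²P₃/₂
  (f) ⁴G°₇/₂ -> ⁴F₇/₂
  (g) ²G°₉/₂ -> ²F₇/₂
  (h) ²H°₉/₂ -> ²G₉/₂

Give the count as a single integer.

(a) allowed
(b) forbidden (parity, ΔL fail)
(c) forbidden (parity, ΔL, ΔJ fail)
(d) allowed
(e) forbidden (parity fails)
(f) allowed
(g) allowed
(h) allowed
Total allowed: 5 of 8.

5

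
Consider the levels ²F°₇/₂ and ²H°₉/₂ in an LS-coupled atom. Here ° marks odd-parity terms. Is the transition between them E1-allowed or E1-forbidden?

forbidden

Initial level: S=1/2, L=3, J=7/2, parity odd. Final level: S=1/2, L=5, J=9/2, parity odd.
ΔS = 0: S: 1/2 → 1/2 — ✓.
ΔJ = 0, ±1 (not J=0↔0): J: 7/2 → 9/2, ΔJ = +1 — ✓.
ΔL = 0, ±1 (not L=0↔0): L: 3 → 5, ΔL = +2 — ✗.
Parity must change: odd → odd — ✗.
Rule(s) violated: parity, ΔL.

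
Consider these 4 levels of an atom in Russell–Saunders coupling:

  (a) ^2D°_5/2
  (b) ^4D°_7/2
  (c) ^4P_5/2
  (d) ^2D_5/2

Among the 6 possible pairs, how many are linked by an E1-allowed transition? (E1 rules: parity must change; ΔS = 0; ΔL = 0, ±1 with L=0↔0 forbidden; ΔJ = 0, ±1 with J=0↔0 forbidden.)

2

(a)–(b): forbidden (parity, ΔS).
(a)–(c): forbidden (ΔS).
(a)–(d): allowed.
(b)–(c): allowed.
(b)–(d): forbidden (ΔS).
(c)–(d): forbidden (parity, ΔS).
Allowed pairs: 2 of 6.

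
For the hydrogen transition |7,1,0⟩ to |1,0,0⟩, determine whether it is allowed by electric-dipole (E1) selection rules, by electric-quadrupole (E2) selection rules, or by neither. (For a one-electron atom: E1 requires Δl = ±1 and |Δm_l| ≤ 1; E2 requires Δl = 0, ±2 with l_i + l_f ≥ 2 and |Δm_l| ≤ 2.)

E1

Δl = 0 − 1 = -1; l_i + l_f = 1.
Δm_l = +0.
E1 (Δl = ±1, |Δm_l| ≤ 1): satisfied.
E2 (Δl = 0,±2, l_i+l_f ≥ 2, |Δm_l| ≤ 2): not satisfied.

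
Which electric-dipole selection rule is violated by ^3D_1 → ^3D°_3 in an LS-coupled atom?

the ΔJ = 0, ±1 rule

Reading off the term symbols: S 1→1, L 2→2, J 1→3, parity even→odd.
Parity must change: even → odd — ok.
ΔJ = 0, ±1 (not J=0↔0): J: 1 → 3, ΔJ = +2 — fails.
ΔL = 0, ±1 (not L=0↔0): L: 2 → 2, ΔL = +0 — ok.
ΔS = 0: S: 1 → 1 — ok.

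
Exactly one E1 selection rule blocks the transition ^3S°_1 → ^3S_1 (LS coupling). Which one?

Initial level: S=1, L=0, J=1, parity odd. Final level: S=1, L=0, J=1, parity even.
Parity must change: odd → even — passes.
ΔS = 0: S: 1 → 1 — passes.
ΔL = 0, ±1 (not L=0↔0): L: 0 → 0, ΔL = +0 — fails.
ΔJ = 0, ±1 (not J=0↔0): J: 1 → 1, ΔJ = +0 — passes.

the L=0 ↔ L=0 exclusion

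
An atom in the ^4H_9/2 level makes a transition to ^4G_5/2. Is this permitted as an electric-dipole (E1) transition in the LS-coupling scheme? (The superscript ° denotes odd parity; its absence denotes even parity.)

forbidden

Initial level: S=3/2, L=5, J=9/2, parity even. Final level: S=3/2, L=4, J=5/2, parity even.
ΔS = 0: S: 3/2 → 3/2 — passes.
Parity must change: even → even — fails.
ΔL = 0, ±1 (not L=0↔0): L: 5 → 4, ΔL = -1 — passes.
ΔJ = 0, ±1 (not J=0↔0): J: 9/2 → 5/2, ΔJ = -2 — fails.
Rule(s) violated: parity, ΔJ.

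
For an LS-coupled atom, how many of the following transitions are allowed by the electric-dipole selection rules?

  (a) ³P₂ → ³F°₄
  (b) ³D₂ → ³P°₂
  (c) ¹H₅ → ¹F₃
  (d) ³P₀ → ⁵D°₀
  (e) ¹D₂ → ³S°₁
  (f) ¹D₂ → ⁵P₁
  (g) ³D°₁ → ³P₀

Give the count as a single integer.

(a) forbidden (ΔL, ΔJ fail)
(b) allowed
(c) forbidden (parity, ΔL, ΔJ fail)
(d) forbidden (ΔS, ΔJ fail)
(e) forbidden (ΔS, ΔL fail)
(f) forbidden (parity, ΔS fail)
(g) allowed
Total allowed: 2 of 7.

2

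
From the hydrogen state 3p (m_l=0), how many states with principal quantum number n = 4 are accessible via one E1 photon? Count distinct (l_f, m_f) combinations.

4

E1 requires Δl = ±1, so l_f ∈ {0, 2}; with 0 ≤ l_f ≤ n_f−1 = 3, the allowed l_f values are {0, 2}.
For l_f = 0: m_f ∈ {m_i−1, m_i, m_i+1} ∩ [−0, 0] = {0} → 1 state.
For l_f = 2: m_f ∈ {m_i−1, m_i, m_i+1} ∩ [−2, 2] = {-1, 0, 1} → 3 states.
Total: 4.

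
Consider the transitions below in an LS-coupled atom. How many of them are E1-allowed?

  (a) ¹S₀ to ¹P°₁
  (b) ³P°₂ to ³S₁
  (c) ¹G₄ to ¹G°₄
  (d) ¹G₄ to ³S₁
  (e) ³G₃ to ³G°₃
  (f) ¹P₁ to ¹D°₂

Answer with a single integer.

(a) allowed
(b) allowed
(c) allowed
(d) forbidden (parity, ΔS, ΔL, ΔJ fail)
(e) allowed
(f) allowed
Total allowed: 5 of 6.

5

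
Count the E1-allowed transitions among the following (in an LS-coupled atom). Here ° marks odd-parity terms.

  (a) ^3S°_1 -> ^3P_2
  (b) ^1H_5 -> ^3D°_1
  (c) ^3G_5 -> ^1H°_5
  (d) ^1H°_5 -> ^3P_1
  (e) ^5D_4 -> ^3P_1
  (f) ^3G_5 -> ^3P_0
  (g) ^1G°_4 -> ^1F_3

(a) allowed
(b) forbidden (ΔS, ΔL, ΔJ fail)
(c) forbidden (ΔS fails)
(d) forbidden (ΔS, ΔL, ΔJ fail)
(e) forbidden (parity, ΔS, ΔJ fail)
(f) forbidden (parity, ΔL, ΔJ fail)
(g) allowed
Total allowed: 2 of 7.

2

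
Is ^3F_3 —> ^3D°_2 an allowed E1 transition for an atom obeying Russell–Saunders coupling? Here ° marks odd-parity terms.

allowed

Reading off the term symbols: S 1→1, L 3→2, J 3→2, parity even→odd.
ΔS = 0: S: 1 → 1 — passes.
ΔL = 0, ±1 (not L=0↔0): L: 3 → 2, ΔL = -1 — passes.
Parity must change: even → odd — passes.
ΔJ = 0, ±1 (not J=0↔0): J: 3 → 2, ΔJ = -1 — passes.
All four E1 rules are satisfied.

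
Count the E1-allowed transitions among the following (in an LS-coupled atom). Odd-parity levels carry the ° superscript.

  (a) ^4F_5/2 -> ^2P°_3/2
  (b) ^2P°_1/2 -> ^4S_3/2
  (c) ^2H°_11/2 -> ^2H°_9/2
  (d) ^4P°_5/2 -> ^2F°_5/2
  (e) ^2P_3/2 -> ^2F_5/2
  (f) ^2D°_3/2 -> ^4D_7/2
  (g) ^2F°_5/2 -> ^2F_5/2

1

(a) forbidden (ΔS, ΔL fail)
(b) forbidden (ΔS fails)
(c) forbidden (parity fails)
(d) forbidden (parity, ΔS, ΔL fail)
(e) forbidden (parity, ΔL fail)
(f) forbidden (ΔS, ΔJ fail)
(g) allowed
Total allowed: 1 of 7.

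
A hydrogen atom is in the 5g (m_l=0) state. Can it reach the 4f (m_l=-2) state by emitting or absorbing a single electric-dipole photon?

forbidden

l: 4 → 3 (Δl = -1). Δl = ±1 passes.
m_l: 0 → -2 (Δm_l = -2). |Δm_l| ≤ 1 fails.
The transition is electric-dipole forbidden.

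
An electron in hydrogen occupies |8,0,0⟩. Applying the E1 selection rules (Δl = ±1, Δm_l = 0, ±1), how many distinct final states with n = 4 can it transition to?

E1 requires Δl = ±1, so l_f ∈ {-1, 1}; with 0 ≤ l_f ≤ n_f−1 = 3, the allowed l_f values are {1}.
For l_f = 1: m_f ∈ {m_i−1, m_i, m_i+1} ∩ [−1, 1] = {-1, 0, 1} → 3 states.
Total: 3.

3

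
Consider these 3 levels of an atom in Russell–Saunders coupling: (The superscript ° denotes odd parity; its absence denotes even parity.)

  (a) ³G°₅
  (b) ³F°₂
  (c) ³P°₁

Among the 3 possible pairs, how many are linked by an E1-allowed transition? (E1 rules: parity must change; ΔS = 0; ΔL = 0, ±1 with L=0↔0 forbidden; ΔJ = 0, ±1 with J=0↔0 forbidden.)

(a)–(b): forbidden (parity, ΔJ).
(a)–(c): forbidden (parity, ΔL, ΔJ).
(b)–(c): forbidden (parity, ΔL).
Allowed pairs: 0 of 3.

0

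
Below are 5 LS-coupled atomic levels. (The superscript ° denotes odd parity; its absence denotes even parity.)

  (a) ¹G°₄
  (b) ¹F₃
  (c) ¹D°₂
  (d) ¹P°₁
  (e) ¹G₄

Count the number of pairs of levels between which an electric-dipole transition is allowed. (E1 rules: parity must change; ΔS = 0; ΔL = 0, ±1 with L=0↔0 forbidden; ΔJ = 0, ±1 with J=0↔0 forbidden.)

(a)–(b): allowed.
(a)–(c): forbidden (parity, ΔL, ΔJ).
(a)–(d): forbidden (parity, ΔL, ΔJ).
(a)–(e): allowed.
(b)–(c): allowed.
(b)–(d): forbidden (ΔL, ΔJ).
(b)–(e): forbidden (parity).
(c)–(d): forbidden (parity).
(c)–(e): forbidden (ΔL, ΔJ).
(d)–(e): forbidden (ΔL, ΔJ).
Allowed pairs: 3 of 10.

3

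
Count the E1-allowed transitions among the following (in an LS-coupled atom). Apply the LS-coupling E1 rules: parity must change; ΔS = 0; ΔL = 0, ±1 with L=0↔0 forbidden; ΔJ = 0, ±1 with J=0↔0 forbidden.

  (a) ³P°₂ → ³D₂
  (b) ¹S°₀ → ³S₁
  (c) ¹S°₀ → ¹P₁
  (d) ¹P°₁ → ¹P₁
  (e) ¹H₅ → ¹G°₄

(a) allowed
(b) forbidden (ΔS, ΔL fail)
(c) allowed
(d) allowed
(e) allowed
Total allowed: 4 of 5.

4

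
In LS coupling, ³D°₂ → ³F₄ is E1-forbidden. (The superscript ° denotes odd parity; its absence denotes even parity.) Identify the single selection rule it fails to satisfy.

Parity must change: odd → even — ✓.
ΔS = 0: S: 1 → 1 — ✓.
ΔL = 0, ±1 (not L=0↔0): L: 2 → 3, ΔL = +1 — ✓.
ΔJ = 0, ±1 (not J=0↔0): J: 2 → 4, ΔJ = +2 — ✗.

the ΔJ = 0, ±1 rule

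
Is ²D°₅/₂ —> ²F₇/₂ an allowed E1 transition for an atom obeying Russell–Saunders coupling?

allowed

Reading off the term symbols: S 1/2→1/2, L 2→3, J 5/2→7/2, parity odd→even.
Parity must change: odd → even — ok.
ΔS = 0: S: 1/2 → 1/2 — ok.
ΔL = 0, ±1 (not L=0↔0): L: 2 → 3, ΔL = +1 — ok.
ΔJ = 0, ±1 (not J=0↔0): J: 5/2 → 7/2, ΔJ = +1 — ok.
All four E1 rules are satisfied.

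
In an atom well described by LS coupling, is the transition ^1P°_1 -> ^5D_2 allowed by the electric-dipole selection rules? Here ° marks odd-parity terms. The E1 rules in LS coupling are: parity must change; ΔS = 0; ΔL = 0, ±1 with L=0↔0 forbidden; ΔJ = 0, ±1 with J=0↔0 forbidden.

Parity must change: odd → even — ✓.
ΔS = 0: S: 0 → 2 — ✗.
ΔL = 0, ±1 (not L=0↔0): L: 1 → 2, ΔL = +1 — ✓.
ΔJ = 0, ±1 (not J=0↔0): J: 1 → 2, ΔJ = +1 — ✓.
Rule(s) violated: ΔS.

forbidden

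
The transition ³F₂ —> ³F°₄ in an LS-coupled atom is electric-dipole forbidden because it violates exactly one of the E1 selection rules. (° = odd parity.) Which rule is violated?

the ΔJ = 0, ±1 rule

Reading off the term symbols: S 1→1, L 3→3, J 2→4, parity even→odd.
ΔS = 0: S: 1 → 1 — ✓.
Parity must change: even → odd — ✓.
ΔL = 0, ±1 (not L=0↔0): L: 3 → 3, ΔL = +0 — ✓.
ΔJ = 0, ±1 (not J=0↔0): J: 2 → 4, ΔJ = +2 — ✗.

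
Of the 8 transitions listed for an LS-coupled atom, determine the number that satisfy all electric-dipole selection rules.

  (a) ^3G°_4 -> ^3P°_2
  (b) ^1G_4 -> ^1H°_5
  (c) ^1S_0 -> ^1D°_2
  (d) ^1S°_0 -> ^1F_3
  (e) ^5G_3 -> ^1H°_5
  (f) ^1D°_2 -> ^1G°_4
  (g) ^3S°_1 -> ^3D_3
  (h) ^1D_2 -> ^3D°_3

1

(a) forbidden (parity, ΔL, ΔJ fail)
(b) allowed
(c) forbidden (ΔL, ΔJ fail)
(d) forbidden (ΔL, ΔJ fail)
(e) forbidden (ΔS, ΔJ fail)
(f) forbidden (parity, ΔL, ΔJ fail)
(g) forbidden (ΔL, ΔJ fail)
(h) forbidden (ΔS fails)
Total allowed: 1 of 8.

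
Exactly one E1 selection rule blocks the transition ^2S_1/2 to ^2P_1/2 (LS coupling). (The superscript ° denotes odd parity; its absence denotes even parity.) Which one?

parity

Reading off the term symbols: S 1/2→1/2, L 0→1, J 1/2→1/2, parity even→even.
Parity must change: even → even — fails.
ΔS = 0: S: 1/2 → 1/2 — ok.
ΔL = 0, ±1 (not L=0↔0): L: 0 → 1, ΔL = +1 — ok.
ΔJ = 0, ±1 (not J=0↔0): J: 1/2 → 1/2, ΔJ = +0 — ok.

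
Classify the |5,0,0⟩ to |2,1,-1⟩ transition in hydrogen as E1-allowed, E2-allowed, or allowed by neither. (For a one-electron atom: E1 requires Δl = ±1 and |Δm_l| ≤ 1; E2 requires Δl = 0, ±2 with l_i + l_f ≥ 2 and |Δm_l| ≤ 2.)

Δl = 1 − 0 = +1; l_i + l_f = 1.
Δm_l = -1.
E1 (Δl = ±1, |Δm_l| ≤ 1): satisfied.
E2 (Δl = 0,±2, l_i+l_f ≥ 2, |Δm_l| ≤ 2): not satisfied.

E1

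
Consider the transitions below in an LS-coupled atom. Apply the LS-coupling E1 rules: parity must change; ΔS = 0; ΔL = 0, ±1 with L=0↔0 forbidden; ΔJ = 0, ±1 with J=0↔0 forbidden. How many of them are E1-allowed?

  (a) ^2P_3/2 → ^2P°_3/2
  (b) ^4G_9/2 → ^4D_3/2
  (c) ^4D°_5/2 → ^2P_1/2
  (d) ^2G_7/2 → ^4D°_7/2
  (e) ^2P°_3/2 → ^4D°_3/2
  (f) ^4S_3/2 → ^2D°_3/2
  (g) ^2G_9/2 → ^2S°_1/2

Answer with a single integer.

1

(a) allowed
(b) forbidden (parity, ΔL, ΔJ fail)
(c) forbidden (ΔS, ΔJ fail)
(d) forbidden (ΔS, ΔL fail)
(e) forbidden (parity, ΔS fail)
(f) forbidden (ΔS, ΔL fail)
(g) forbidden (ΔL, ΔJ fail)
Total allowed: 1 of 7.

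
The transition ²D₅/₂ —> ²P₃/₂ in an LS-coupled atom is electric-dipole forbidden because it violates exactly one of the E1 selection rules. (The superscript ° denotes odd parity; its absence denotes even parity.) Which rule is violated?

parity

Reading off the term symbols: S 1/2→1/2, L 2→1, J 5/2→3/2, parity even→even.
Parity must change: even → even — ✗.
ΔS = 0: S: 1/2 → 1/2 — ✓.
ΔL = 0, ±1 (not L=0↔0): L: 2 → 1, ΔL = -1 — ✓.
ΔJ = 0, ±1 (not J=0↔0): J: 5/2 → 3/2, ΔJ = -1 — ✓.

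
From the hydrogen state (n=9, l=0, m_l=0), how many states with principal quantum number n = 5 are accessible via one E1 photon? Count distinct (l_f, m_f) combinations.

3

E1 requires Δl = ±1, so l_f ∈ {-1, 1}; with 0 ≤ l_f ≤ n_f−1 = 4, the allowed l_f values are {1}.
For l_f = 1: m_f ∈ {m_i−1, m_i, m_i+1} ∩ [−1, 1] = {-1, 0, 1} → 3 states.
Total: 3.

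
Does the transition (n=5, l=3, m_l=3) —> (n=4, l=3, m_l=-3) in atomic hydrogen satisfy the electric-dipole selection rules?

Initial l = 3, final l = 3, so Δl = +0. E1 requires Δl = ±1: ✗.
Δm_l = -3 − (3) = -6. E1 requires Δm_l = 0, ±1: ✗.
The transition is electric-dipole forbidden.

forbidden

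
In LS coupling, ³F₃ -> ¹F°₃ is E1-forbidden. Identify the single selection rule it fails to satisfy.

the ΔS = 0 rule

Initial level: S=1, L=3, J=3, parity even. Final level: S=0, L=3, J=3, parity odd.
Parity must change: even → odd — satisfied.
ΔS = 0: S: 1 → 0 — violated.
ΔL = 0, ±1 (not L=0↔0): L: 3 → 3, ΔL = +0 — satisfied.
ΔJ = 0, ±1 (not J=0↔0): J: 3 → 3, ΔJ = +0 — satisfied.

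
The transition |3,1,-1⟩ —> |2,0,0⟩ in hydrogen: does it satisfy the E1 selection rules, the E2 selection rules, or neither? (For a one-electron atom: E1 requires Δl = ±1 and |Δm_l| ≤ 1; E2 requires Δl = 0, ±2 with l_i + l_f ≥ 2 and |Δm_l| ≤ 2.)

E1

Δl = 0 − 1 = -1; l_i + l_f = 1.
Δm_l = +1.
E1 (Δl = ±1, |Δm_l| ≤ 1): satisfied.
E2 (Δl = 0,±2, l_i+l_f ≥ 2, |Δm_l| ≤ 2): not satisfied.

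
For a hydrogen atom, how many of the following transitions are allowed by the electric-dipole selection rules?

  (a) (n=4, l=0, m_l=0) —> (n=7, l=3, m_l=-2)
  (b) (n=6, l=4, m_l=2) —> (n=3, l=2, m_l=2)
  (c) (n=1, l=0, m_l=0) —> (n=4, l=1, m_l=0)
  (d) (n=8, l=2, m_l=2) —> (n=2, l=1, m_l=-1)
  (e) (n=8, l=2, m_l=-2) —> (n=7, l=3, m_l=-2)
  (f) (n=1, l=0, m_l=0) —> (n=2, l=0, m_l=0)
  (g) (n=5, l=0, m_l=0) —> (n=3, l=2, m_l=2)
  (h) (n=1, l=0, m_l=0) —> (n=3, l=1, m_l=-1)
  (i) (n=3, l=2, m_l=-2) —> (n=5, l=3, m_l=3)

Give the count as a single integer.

3

(a) forbidden — Δl = +3 (E1 requires Δl = ±1); Δm_l = -2 (E1 requires Δm_l = 0, ±1)
(b) forbidden — Δl = -2 (E1 requires Δl = ±1)
(c) allowed
(d) forbidden — Δm_l = -3 (E1 requires Δm_l = 0, ±1)
(e) allowed
(f) forbidden — Δl = +0 (E1 requires Δl = ±1)
(g) forbidden — Δl = +2 (E1 requires Δl = ±1); Δm_l = +2 (E1 requires Δm_l = 0, ±1)
(h) allowed
(i) forbidden — Δm_l = +5 (E1 requires Δm_l = 0, ±1)
Total allowed: 3 of 9.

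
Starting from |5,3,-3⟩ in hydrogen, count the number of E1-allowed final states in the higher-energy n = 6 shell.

4

E1 requires Δl = ±1, so l_f ∈ {2, 4}; with 0 ≤ l_f ≤ n_f−1 = 5, the allowed l_f values are {2, 4}.
For l_f = 2: m_f ∈ {m_i−1, m_i, m_i+1} ∩ [−2, 2] = {-2} → 1 state.
For l_f = 4: m_f ∈ {m_i−1, m_i, m_i+1} ∩ [−4, 4] = {-4, -3, -2} → 3 states.
Total: 4.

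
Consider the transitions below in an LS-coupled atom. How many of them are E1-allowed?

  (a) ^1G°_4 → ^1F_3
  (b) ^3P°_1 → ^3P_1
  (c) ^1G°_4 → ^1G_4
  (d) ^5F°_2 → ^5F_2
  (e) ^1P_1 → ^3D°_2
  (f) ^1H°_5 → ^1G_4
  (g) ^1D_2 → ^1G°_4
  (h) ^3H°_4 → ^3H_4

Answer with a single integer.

6

(a) allowed
(b) allowed
(c) allowed
(d) allowed
(e) forbidden (ΔS fails)
(f) allowed
(g) forbidden (ΔL, ΔJ fail)
(h) allowed
Total allowed: 6 of 8.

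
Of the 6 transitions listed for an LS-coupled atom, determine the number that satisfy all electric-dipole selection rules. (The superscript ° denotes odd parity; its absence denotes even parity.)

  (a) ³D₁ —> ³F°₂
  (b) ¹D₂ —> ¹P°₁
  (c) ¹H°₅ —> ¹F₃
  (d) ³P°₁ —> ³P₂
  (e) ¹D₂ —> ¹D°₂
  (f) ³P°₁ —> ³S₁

5

(a) allowed
(b) allowed
(c) forbidden (ΔL, ΔJ fail)
(d) allowed
(e) allowed
(f) allowed
Total allowed: 5 of 6.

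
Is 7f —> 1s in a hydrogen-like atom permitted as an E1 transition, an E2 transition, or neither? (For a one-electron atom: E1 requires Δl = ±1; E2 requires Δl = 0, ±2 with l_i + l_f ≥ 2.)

Δl = 0 − 3 = -3; l_i + l_f = 3.
E1 (Δl = ±1): not satisfied.
E2 (Δl = 0,±2, l_i+l_f ≥ 2): not satisfied.

neither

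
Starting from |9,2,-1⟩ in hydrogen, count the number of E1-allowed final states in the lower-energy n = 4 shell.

5

E1 requires Δl = ±1, so l_f ∈ {1, 3}; with 0 ≤ l_f ≤ n_f−1 = 3, the allowed l_f values are {1, 3}.
For l_f = 1: m_f ∈ {m_i−1, m_i, m_i+1} ∩ [−1, 1] = {-1, 0} → 2 states.
For l_f = 3: m_f ∈ {m_i−1, m_i, m_i+1} ∩ [−3, 3] = {-2, -1, 0} → 3 states.
Total: 5.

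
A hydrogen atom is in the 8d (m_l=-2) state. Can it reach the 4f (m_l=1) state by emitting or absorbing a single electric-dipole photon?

forbidden

Initial l = 2, final l = 3, so Δl = +1. E1 requires Δl = ±1: satisfied.
m_l: -2 → 1 (Δm_l = +3). |Δm_l| ≤ 1 violated.
The transition is electric-dipole forbidden.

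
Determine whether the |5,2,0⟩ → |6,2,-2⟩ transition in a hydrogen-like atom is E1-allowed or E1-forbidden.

forbidden

Initial l = 2, final l = 2, so Δl = +0. E1 requires Δl = ±1: ✗.
m_l: 0 → -2 (Δm_l = -2). |Δm_l| ≤ 1 ✗.
The transition is electric-dipole forbidden.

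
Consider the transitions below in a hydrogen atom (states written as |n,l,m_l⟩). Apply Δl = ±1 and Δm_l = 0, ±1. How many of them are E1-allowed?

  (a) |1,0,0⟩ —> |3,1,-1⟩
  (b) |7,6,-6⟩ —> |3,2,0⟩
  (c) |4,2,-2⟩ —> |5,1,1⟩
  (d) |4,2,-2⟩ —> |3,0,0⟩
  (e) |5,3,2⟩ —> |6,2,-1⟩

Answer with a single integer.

(a) allowed
(b) forbidden — Δl = -4 (E1 requires Δl = ±1); Δm_l = +6 (E1 requires Δm_l = 0, ±1)
(c) forbidden — Δm_l = +3 (E1 requires Δm_l = 0, ±1)
(d) forbidden — Δl = -2 (E1 requires Δl = ±1); Δm_l = +2 (E1 requires Δm_l = 0, ±1)
(e) forbidden — Δm_l = -3 (E1 requires Δm_l = 0, ±1)
Total allowed: 1 of 5.

1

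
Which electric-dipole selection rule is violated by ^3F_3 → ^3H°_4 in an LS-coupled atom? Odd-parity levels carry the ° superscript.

the ΔL = 0, ±1 rule

Parity must change: even → odd — passes.
ΔS = 0: S: 1 → 1 — passes.
ΔL = 0, ±1 (not L=0↔0): L: 3 → 5, ΔL = +2 — fails.
ΔJ = 0, ±1 (not J=0↔0): J: 3 → 4, ΔJ = +1 — passes.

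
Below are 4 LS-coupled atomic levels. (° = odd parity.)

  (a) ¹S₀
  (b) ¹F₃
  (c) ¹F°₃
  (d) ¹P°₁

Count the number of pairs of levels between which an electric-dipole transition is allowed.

(a)–(b): forbidden (parity, ΔL, ΔJ).
(a)–(c): forbidden (ΔL, ΔJ).
(a)–(d): allowed.
(b)–(c): allowed.
(b)–(d): forbidden (ΔL, ΔJ).
(c)–(d): forbidden (parity, ΔL, ΔJ).
Allowed pairs: 2 of 6.

2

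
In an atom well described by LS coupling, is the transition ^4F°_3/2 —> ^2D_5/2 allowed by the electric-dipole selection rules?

Initial level: S=3/2, L=3, J=3/2, parity odd. Final level: S=1/2, L=2, J=5/2, parity even.
Parity must change: odd → even — satisfied.
ΔS = 0: S: 3/2 → 1/2 — violated.
ΔL = 0, ±1 (not L=0↔0): L: 3 → 2, ΔL = -1 — satisfied.
ΔJ = 0, ±1 (not J=0↔0): J: 3/2 → 5/2, ΔJ = +1 — satisfied.
Rule(s) violated: ΔS.

forbidden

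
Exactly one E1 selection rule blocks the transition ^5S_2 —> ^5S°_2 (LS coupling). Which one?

the L=0 ↔ L=0 exclusion

Parity must change: even → odd — satisfied.
ΔS = 0: S: 2 → 2 — satisfied.
ΔJ = 0, ±1 (not J=0↔0): J: 2 → 2, ΔJ = +0 — satisfied.
ΔL = 0, ±1 (not L=0↔0): L: 0 → 0, ΔL = +0 — violated.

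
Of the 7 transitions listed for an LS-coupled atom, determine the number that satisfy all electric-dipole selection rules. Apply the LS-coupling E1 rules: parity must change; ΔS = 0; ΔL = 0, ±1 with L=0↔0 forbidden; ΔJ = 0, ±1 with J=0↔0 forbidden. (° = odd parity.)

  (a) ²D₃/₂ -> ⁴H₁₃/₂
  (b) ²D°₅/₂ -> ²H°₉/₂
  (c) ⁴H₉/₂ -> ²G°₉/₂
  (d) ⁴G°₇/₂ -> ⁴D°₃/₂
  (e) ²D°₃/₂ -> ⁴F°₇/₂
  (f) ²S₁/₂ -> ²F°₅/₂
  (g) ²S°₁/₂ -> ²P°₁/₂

0

(a) forbidden (parity, ΔS, ΔL, ΔJ fail)
(b) forbidden (parity, ΔL, ΔJ fail)
(c) forbidden (ΔS fails)
(d) forbidden (parity, ΔL, ΔJ fail)
(e) forbidden (parity, ΔS, ΔJ fail)
(f) forbidden (ΔL, ΔJ fail)
(g) forbidden (parity fails)
Total allowed: 0 of 7.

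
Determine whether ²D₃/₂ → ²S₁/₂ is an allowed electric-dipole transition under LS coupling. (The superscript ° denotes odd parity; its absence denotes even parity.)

Initial level: S=1/2, L=2, J=3/2, parity even. Final level: S=1/2, L=0, J=1/2, parity even.
ΔL = 0, ±1 (not L=0↔0): L: 2 → 0, ΔL = -2 — ✗.
ΔS = 0: S: 1/2 → 1/2 — ✓.
Parity must change: even → even — ✗.
ΔJ = 0, ±1 (not J=0↔0): J: 3/2 → 1/2, ΔJ = -1 — ✓.
Rule(s) violated: parity, ΔL.

forbidden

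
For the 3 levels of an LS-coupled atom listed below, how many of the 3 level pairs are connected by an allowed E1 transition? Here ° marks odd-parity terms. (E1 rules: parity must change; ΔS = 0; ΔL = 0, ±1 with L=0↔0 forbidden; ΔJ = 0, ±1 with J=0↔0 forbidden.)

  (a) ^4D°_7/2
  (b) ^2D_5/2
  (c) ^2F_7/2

0

(a)–(b): forbidden (ΔS).
(a)–(c): forbidden (ΔS).
(b)–(c): forbidden (parity).
Allowed pairs: 0 of 3.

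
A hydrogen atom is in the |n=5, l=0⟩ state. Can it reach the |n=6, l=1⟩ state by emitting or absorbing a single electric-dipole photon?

allowed

Initial l = 0, final l = 1, so Δl = +1. E1 requires Δl = ±1: ok.
All E1 selection rules are satisfied.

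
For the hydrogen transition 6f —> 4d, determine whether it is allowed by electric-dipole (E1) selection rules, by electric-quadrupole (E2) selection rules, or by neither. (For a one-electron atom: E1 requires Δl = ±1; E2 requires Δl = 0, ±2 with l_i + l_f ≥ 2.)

E1

Δl = 2 − 3 = -1; l_i + l_f = 5.
E1 (Δl = ±1): satisfied.
E2 (Δl = 0,±2, l_i+l_f ≥ 2): not satisfied.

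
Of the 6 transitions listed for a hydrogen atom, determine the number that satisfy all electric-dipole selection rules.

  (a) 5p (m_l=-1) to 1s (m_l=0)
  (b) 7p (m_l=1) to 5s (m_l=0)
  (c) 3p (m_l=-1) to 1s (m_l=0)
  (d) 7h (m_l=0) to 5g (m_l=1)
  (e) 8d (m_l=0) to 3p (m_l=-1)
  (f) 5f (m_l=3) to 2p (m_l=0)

5

(a) allowed
(b) allowed
(c) allowed
(d) allowed
(e) allowed
(f) forbidden — Δl = -2 (E1 requires Δl = ±1); Δm_l = -3 (E1 requires Δm_l = 0, ±1)
Total allowed: 5 of 6.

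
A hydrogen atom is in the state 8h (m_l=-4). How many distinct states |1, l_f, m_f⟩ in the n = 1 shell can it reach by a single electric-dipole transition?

0

E1 requires l_f ∈ {4, 6}, but neither lies in [0, 0], so no final state is reachable.
Total: 0.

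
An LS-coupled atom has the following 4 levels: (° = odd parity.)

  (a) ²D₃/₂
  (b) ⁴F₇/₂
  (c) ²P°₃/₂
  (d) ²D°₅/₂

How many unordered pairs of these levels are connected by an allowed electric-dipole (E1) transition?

(a)–(b): forbidden (parity, ΔS, ΔJ).
(a)–(c): allowed.
(a)–(d): allowed.
(b)–(c): forbidden (ΔS, ΔL, ΔJ).
(b)–(d): forbidden (ΔS).
(c)–(d): forbidden (parity).
Allowed pairs: 2 of 6.

2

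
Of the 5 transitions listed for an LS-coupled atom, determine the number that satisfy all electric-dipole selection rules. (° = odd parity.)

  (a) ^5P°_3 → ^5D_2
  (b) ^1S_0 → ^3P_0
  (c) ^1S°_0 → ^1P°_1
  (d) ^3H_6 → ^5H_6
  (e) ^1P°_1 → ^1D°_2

(a) allowed
(b) forbidden (parity, ΔS, ΔJ fail)
(c) forbidden (parity fails)
(d) forbidden (parity, ΔS fail)
(e) forbidden (parity fails)
Total allowed: 1 of 5.

1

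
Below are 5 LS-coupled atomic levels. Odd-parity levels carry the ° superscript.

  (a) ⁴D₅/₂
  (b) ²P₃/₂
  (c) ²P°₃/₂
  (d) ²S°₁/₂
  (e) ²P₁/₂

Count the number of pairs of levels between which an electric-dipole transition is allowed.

4

(a)–(b): forbidden (parity, ΔS).
(a)–(c): forbidden (ΔS).
(a)–(d): forbidden (ΔS, ΔL, ΔJ).
(a)–(e): forbidden (parity, ΔS, ΔJ).
(b)–(c): allowed.
(b)–(d): allowed.
(b)–(e): forbidden (parity).
(c)–(d): forbidden (parity).
(c)–(e): allowed.
(d)–(e): allowed.
Allowed pairs: 4 of 10.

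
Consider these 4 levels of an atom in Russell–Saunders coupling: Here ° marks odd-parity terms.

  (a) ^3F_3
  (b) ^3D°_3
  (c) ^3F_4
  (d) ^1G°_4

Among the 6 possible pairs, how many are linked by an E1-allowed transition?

2

(a)–(b): allowed.
(a)–(c): forbidden (parity).
(a)–(d): forbidden (ΔS).
(b)–(c): allowed.
(b)–(d): forbidden (parity, ΔS, ΔL).
(c)–(d): forbidden (ΔS).
Allowed pairs: 2 of 6.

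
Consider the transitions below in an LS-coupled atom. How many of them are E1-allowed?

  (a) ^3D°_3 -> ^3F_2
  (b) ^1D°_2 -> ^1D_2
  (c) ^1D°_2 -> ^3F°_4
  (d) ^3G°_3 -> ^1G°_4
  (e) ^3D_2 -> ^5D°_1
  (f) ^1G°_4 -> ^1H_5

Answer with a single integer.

(a) allowed
(b) allowed
(c) forbidden (parity, ΔS, ΔJ fail)
(d) forbidden (parity, ΔS fail)
(e) forbidden (ΔS fails)
(f) allowed
Total allowed: 3 of 6.

3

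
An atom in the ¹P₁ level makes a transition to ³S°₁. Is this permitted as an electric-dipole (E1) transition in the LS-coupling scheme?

ΔL = 0, ±1 (not L=0↔0): L: 1 → 0, ΔL = -1 — satisfied.
ΔJ = 0, ±1 (not J=0↔0): J: 1 → 1, ΔJ = +0 — satisfied.
Parity must change: even → odd — satisfied.
ΔS = 0: S: 0 → 1 — violated.
Rule(s) violated: ΔS.

forbidden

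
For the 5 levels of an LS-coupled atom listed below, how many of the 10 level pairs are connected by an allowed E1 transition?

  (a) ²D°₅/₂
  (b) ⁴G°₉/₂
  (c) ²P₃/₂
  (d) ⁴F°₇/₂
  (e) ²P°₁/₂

2

(a)–(b): forbidden (parity, ΔS, ΔL, ΔJ).
(a)–(c): allowed.
(a)–(d): forbidden (parity, ΔS).
(a)–(e): forbidden (parity, ΔJ).
(b)–(c): forbidden (ΔS, ΔL, ΔJ).
(b)–(d): forbidden (parity).
(b)–(e): forbidden (parity, ΔS, ΔL, ΔJ).
(c)–(d): forbidden (ΔS, ΔL, ΔJ).
(c)–(e): allowed.
(d)–(e): forbidden (parity, ΔS, ΔL, ΔJ).
Allowed pairs: 2 of 10.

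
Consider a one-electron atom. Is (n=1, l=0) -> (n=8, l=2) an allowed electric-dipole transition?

forbidden

Initial l = 0, final l = 2, so Δl = +2. E1 requires Δl = ±1: violated.
The transition is electric-dipole forbidden.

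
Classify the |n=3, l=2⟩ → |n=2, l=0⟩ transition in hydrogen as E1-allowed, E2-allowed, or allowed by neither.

Δl = 0 − 2 = -2; l_i + l_f = 2.
E1 (Δl = ±1): not satisfied.
E2 (Δl = 0,±2, l_i+l_f ≥ 2): satisfied.

E2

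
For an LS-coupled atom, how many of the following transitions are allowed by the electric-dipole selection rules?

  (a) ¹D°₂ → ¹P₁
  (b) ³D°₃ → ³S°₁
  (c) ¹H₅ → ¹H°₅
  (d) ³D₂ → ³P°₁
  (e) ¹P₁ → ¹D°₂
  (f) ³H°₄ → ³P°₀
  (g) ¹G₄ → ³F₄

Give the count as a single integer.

(a) allowed
(b) forbidden (parity, ΔL, ΔJ fail)
(c) allowed
(d) allowed
(e) allowed
(f) forbidden (parity, ΔL, ΔJ fail)
(g) forbidden (parity, ΔS fail)
Total allowed: 4 of 7.

4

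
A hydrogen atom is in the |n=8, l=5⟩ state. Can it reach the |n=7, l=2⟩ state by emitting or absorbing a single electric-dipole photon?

Initial l = 5, final l = 2, so Δl = -3. E1 requires Δl = ±1: fails.
The transition is electric-dipole forbidden.

forbidden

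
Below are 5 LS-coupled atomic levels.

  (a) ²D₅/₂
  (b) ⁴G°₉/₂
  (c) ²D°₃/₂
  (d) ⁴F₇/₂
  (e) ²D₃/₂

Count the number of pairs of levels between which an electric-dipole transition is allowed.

3

(a)–(b): forbidden (ΔS, ΔL, ΔJ).
(a)–(c): allowed.
(a)–(d): forbidden (parity, ΔS).
(a)–(e): forbidden (parity).
(b)–(c): forbidden (parity, ΔS, ΔL, ΔJ).
(b)–(d): allowed.
(b)–(e): forbidden (ΔS, ΔL, ΔJ).
(c)–(d): forbidden (ΔS, ΔJ).
(c)–(e): allowed.
(d)–(e): forbidden (parity, ΔS, ΔJ).
Allowed pairs: 3 of 10.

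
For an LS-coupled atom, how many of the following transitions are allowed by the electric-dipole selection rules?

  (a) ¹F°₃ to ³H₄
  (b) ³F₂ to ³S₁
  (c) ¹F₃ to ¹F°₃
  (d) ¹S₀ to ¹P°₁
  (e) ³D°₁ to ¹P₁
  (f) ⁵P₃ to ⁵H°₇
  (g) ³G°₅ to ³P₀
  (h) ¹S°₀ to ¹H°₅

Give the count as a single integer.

2

(a) forbidden (ΔS, ΔL fail)
(b) forbidden (parity, ΔL fail)
(c) allowed
(d) allowed
(e) forbidden (ΔS fails)
(f) forbidden (ΔL, ΔJ fail)
(g) forbidden (ΔL, ΔJ fail)
(h) forbidden (parity, ΔL, ΔJ fail)
Total allowed: 2 of 8.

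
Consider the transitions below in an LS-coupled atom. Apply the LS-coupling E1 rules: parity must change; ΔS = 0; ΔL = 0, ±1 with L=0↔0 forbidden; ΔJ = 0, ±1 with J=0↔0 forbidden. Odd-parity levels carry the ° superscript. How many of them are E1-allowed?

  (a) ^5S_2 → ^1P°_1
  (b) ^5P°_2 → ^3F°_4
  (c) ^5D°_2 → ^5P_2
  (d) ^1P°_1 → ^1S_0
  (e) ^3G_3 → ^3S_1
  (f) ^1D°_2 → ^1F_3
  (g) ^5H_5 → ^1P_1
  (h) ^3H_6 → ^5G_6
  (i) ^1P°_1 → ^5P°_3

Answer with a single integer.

(a) forbidden (ΔS fails)
(b) forbidden (parity, ΔS, ΔL, ΔJ fail)
(c) allowed
(d) allowed
(e) forbidden (parity, ΔL, ΔJ fail)
(f) allowed
(g) forbidden (parity, ΔS, ΔL, ΔJ fail)
(h) forbidden (parity, ΔS fail)
(i) forbidden (parity, ΔS, ΔJ fail)
Total allowed: 3 of 9.

3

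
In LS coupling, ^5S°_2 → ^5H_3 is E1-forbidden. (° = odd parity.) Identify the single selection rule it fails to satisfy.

the ΔL = 0, ±1 rule

Parity must change: odd → even — ok.
ΔS = 0: S: 2 → 2 — ok.
ΔL = 0, ±1 (not L=0↔0): L: 0 → 5, ΔL = +5 — fails.
ΔJ = 0, ±1 (not J=0↔0): J: 2 → 3, ΔJ = +1 — ok.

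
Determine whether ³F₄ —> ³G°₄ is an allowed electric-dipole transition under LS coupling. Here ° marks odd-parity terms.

Parity must change: even → odd — ok.
ΔJ = 0, ±1 (not J=0↔0): J: 4 → 4, ΔJ = +0 — ok.
ΔL = 0, ±1 (not L=0↔0): L: 3 → 4, ΔL = +1 — ok.
ΔS = 0: S: 1 → 1 — ok.
All four E1 rules are satisfied.

allowed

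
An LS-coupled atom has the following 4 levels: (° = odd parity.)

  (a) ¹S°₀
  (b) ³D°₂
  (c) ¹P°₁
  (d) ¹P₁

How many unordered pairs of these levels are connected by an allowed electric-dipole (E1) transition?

2

(a)–(b): forbidden (parity, ΔS, ΔL, ΔJ).
(a)–(c): forbidden (parity).
(a)–(d): allowed.
(b)–(c): forbidden (parity, ΔS).
(b)–(d): forbidden (ΔS).
(c)–(d): allowed.
Allowed pairs: 2 of 6.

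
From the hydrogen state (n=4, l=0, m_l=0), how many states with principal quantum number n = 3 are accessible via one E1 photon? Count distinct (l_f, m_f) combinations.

E1 requires Δl = ±1, so l_f ∈ {-1, 1}; with 0 ≤ l_f ≤ n_f−1 = 2, the allowed l_f values are {1}.
For l_f = 1: m_f ∈ {m_i−1, m_i, m_i+1} ∩ [−1, 1] = {-1, 0, 1} → 3 states.
Total: 3.

3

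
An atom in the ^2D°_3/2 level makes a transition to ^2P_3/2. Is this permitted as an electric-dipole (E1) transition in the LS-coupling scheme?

Parity must change: odd → even — ✓.
ΔS = 0: S: 1/2 → 1/2 — ✓.
ΔL = 0, ±1 (not L=0↔0): L: 2 → 1, ΔL = -1 — ✓.
ΔJ = 0, ±1 (not J=0↔0): J: 3/2 → 3/2, ΔJ = +0 — ✓.
All four E1 rules are satisfied.

allowed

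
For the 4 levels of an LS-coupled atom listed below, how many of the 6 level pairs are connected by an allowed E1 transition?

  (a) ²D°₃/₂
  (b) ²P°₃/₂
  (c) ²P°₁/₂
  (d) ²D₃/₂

3

(a)–(b): forbidden (parity).
(a)–(c): forbidden (parity).
(a)–(d): allowed.
(b)–(c): forbidden (parity).
(b)–(d): allowed.
(c)–(d): allowed.
Allowed pairs: 3 of 6.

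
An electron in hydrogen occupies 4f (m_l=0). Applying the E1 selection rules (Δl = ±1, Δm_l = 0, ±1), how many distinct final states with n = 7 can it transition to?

6

E1 requires Δl = ±1, so l_f ∈ {2, 4}; with 0 ≤ l_f ≤ n_f−1 = 6, the allowed l_f values are {2, 4}.
For l_f = 2: m_f ∈ {m_i−1, m_i, m_i+1} ∩ [−2, 2] = {-1, 0, 1} → 3 states.
For l_f = 4: m_f ∈ {m_i−1, m_i, m_i+1} ∩ [−4, 4] = {-1, 0, 1} → 3 states.
Total: 6.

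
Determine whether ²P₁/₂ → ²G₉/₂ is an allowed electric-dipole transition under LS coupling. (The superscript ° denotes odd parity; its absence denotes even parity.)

forbidden

Reading off the term symbols: S 1/2→1/2, L 1→4, J 1/2→9/2, parity even→even.
Parity must change: even → even — fails.
ΔS = 0: S: 1/2 → 1/2 — ok.
ΔL = 0, ±1 (not L=0↔0): L: 1 → 4, ΔL = +3 — fails.
ΔJ = 0, ±1 (not J=0↔0): J: 1/2 → 9/2, ΔJ = +4 — fails.
Rule(s) violated: parity, ΔL, ΔJ.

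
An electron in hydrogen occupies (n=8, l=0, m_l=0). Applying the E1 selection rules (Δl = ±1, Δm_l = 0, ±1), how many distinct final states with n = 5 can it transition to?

3

E1 requires Δl = ±1, so l_f ∈ {-1, 1}; with 0 ≤ l_f ≤ n_f−1 = 4, the allowed l_f values are {1}.
For l_f = 1: m_f ∈ {m_i−1, m_i, m_i+1} ∩ [−1, 1] = {-1, 0, 1} → 3 states.
Total: 3.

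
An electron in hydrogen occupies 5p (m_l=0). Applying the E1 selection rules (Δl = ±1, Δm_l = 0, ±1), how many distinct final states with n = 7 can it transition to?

4

E1 requires Δl = ±1, so l_f ∈ {0, 2}; with 0 ≤ l_f ≤ n_f−1 = 6, the allowed l_f values are {0, 2}.
For l_f = 0: m_f ∈ {m_i−1, m_i, m_i+1} ∩ [−0, 0] = {0} → 1 state.
For l_f = 2: m_f ∈ {m_i−1, m_i, m_i+1} ∩ [−2, 2] = {-1, 0, 1} → 3 states.
Total: 4.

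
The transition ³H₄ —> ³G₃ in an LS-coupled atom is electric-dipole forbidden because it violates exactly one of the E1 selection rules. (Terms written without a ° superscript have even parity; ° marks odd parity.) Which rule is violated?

parity

ΔS = 0: S: 1 → 1 — satisfied.
Parity must change: even → even — violated.
ΔJ = 0, ±1 (not J=0↔0): J: 4 → 3, ΔJ = -1 — satisfied.
ΔL = 0, ±1 (not L=0↔0): L: 5 → 4, ΔL = -1 — satisfied.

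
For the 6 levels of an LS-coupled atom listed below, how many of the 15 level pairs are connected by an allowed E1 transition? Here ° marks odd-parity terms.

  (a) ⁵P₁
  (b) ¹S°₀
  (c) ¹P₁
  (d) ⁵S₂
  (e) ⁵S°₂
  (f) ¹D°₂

3

(a)–(b): forbidden (ΔS).
(a)–(c): forbidden (parity, ΔS).
(a)–(d): forbidden (parity).
(a)–(e): allowed.
(a)–(f): forbidden (ΔS).
(b)–(c): allowed.
(b)–(d): forbidden (ΔS, ΔL, ΔJ).
(b)–(e): forbidden (parity, ΔS, ΔL, ΔJ).
(b)–(f): forbidden (parity, ΔL, ΔJ).
(c)–(d): forbidden (parity, ΔS).
(c)–(e): forbidden (ΔS).
(c)–(f): allowed.
(d)–(e): forbidden (ΔL).
(d)–(f): forbidden (ΔS, ΔL).
(e)–(f): forbidden (parity, ΔS, ΔL).
Allowed pairs: 3 of 15.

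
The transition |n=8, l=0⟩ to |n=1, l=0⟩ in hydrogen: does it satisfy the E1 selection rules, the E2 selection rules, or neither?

Δl = 0 − 0 = +0; l_i + l_f = 0.
E1 (Δl = ±1): not satisfied.
E2 (Δl = 0,±2, l_i+l_f ≥ 2): not satisfied.

neither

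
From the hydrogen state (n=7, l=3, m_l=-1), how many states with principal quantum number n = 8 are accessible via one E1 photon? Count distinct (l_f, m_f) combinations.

E1 requires Δl = ±1, so l_f ∈ {2, 4}; with 0 ≤ l_f ≤ n_f−1 = 7, the allowed l_f values are {2, 4}.
For l_f = 2: m_f ∈ {m_i−1, m_i, m_i+1} ∩ [−2, 2] = {-2, -1, 0} → 3 states.
For l_f = 4: m_f ∈ {m_i−1, m_i, m_i+1} ∩ [−4, 4] = {-2, -1, 0} → 3 states.
Total: 6.

6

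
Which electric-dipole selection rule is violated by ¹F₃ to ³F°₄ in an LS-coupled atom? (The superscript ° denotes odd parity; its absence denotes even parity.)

the ΔS = 0 rule

Reading off the term symbols: S 0→1, L 3→3, J 3→4, parity even→odd.
Parity must change: even → odd — ok.
ΔS = 0: S: 0 → 1 — fails.
ΔL = 0, ±1 (not L=0↔0): L: 3 → 3, ΔL = +0 — ok.
ΔJ = 0, ±1 (not J=0↔0): J: 3 → 4, ΔJ = +1 — ok.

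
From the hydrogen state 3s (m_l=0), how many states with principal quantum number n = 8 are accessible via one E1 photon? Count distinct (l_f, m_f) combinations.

E1 requires Δl = ±1, so l_f ∈ {-1, 1}; with 0 ≤ l_f ≤ n_f−1 = 7, the allowed l_f values are {1}.
For l_f = 1: m_f ∈ {m_i−1, m_i, m_i+1} ∩ [−1, 1] = {-1, 0, 1} → 3 states.
Total: 3.

3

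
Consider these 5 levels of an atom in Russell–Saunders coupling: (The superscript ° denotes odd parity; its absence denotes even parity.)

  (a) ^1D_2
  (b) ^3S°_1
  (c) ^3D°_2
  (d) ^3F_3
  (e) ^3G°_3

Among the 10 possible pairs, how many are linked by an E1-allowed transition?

2

(a)–(b): forbidden (ΔS, ΔL).
(a)–(c): forbidden (ΔS).
(a)–(d): forbidden (parity, ΔS).
(a)–(e): forbidden (ΔS, ΔL).
(b)–(c): forbidden (parity, ΔL).
(b)–(d): forbidden (ΔL, ΔJ).
(b)–(e): forbidden (parity, ΔL, ΔJ).
(c)–(d): allowed.
(c)–(e): forbidden (parity, ΔL).
(d)–(e): allowed.
Allowed pairs: 2 of 10.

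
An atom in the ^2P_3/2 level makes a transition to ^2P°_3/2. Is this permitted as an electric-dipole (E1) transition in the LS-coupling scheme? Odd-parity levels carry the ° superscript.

allowed

Reading off the term symbols: S 1/2→1/2, L 1→1, J 3/2→3/2, parity even→odd.
Parity must change: even → odd — passes.
ΔS = 0: S: 1/2 → 1/2 — passes.
ΔL = 0, ±1 (not L=0↔0): L: 1 → 1, ΔL = +0 — passes.
ΔJ = 0, ±1 (not J=0↔0): J: 3/2 → 3/2, ΔJ = +0 — passes.
All four E1 rules are satisfied.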